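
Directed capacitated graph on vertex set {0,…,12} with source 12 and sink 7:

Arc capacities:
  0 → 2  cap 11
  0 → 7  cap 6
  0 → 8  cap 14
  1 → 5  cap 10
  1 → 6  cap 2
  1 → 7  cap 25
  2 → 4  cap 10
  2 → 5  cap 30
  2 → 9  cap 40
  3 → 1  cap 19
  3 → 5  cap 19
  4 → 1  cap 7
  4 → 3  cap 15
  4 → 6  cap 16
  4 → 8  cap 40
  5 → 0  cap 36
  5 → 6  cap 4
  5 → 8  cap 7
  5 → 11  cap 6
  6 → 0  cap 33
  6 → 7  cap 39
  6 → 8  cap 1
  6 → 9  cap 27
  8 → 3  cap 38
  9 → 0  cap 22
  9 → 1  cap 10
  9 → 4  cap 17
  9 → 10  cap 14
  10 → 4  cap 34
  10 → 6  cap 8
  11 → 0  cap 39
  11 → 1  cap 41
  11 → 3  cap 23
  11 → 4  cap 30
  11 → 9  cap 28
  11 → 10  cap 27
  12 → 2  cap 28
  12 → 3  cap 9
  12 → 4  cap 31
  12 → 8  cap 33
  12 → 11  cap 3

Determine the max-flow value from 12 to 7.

augment #1: 12→3→1→7 bottleneck 9, total now 9
augment #2: 12→4→1→7 bottleneck 7, total now 16
augment #3: 12→4→6→7 bottleneck 16, total now 32
augment #4: 12→11→0→7 bottleneck 3, total now 35
augment #5: 12→2→5→0→7 bottleneck 3, total now 38
augment #6: 12→2→5→6→7 bottleneck 4, total now 42
augment #7: 12→2→9→1→7 bottleneck 9, total now 51
augment #8: 12→2→9→1→6→7 bottleneck 1, total now 52
augment #9: 12→2→9→10→6→7 bottleneck 8, total now 60
augment #10: 12→4→3→1→6→7 bottleneck 1, total now 61

Maximum flow value: 61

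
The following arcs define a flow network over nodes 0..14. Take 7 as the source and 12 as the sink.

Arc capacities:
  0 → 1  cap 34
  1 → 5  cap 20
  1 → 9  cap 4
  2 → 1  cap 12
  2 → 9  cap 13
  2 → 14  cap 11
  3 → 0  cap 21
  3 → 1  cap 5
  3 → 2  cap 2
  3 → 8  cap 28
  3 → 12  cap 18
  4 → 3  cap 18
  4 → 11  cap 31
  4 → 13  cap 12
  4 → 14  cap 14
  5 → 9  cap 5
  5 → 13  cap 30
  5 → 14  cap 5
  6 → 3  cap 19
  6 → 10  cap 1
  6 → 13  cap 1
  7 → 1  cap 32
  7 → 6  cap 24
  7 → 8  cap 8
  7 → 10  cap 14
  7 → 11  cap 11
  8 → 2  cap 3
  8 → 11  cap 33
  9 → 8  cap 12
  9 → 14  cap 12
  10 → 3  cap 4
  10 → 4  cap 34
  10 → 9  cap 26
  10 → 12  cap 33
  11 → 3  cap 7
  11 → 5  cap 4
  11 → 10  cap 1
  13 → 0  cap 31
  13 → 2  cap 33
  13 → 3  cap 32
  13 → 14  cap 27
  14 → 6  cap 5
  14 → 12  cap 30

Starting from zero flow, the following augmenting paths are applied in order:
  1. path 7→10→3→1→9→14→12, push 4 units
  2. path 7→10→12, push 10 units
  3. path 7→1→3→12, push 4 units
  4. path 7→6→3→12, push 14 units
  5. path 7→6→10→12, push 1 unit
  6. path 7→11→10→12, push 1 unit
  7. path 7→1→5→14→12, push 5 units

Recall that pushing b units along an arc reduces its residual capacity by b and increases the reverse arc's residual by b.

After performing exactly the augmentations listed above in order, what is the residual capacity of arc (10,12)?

Residual capacity of (10,12): 21

after path 1 (7→10→3→1→9→14→12, push 4): res(10,12)=33
after path 2 (7→10→12, push 10): res(10,12)=23
after path 3 (7→1→3→12, push 4): res(10,12)=23
after path 4 (7→6→3→12, push 14): res(10,12)=23
after path 5 (7→6→10→12, push 1): res(10,12)=22
after path 6 (7→11→10→12, push 1): res(10,12)=21
after path 7 (7→1→5→14→12, push 5): res(10,12)=21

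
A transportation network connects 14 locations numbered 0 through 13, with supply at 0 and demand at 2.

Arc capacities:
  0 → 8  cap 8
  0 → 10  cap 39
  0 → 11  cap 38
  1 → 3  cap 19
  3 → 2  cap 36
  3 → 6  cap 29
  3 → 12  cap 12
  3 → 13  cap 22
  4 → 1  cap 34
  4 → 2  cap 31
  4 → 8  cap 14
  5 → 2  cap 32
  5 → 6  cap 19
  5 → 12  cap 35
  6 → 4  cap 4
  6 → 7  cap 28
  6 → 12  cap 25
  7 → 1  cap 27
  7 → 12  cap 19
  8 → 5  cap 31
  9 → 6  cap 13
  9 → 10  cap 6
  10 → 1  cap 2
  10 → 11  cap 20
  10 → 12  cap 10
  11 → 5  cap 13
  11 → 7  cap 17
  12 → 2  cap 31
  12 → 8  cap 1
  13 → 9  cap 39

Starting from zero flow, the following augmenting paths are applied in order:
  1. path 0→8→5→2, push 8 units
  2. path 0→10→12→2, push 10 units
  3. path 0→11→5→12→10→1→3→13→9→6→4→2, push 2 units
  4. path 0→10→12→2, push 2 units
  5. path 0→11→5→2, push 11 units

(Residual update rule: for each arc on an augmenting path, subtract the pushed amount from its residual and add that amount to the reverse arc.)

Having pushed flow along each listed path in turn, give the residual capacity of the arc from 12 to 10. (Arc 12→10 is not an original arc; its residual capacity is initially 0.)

after path 1 (0→8→5→2, push 8): res(12,10)=0
after path 2 (0→10→12→2, push 10): res(12,10)=10
after path 3 (0→11→5→12→10→1→3→13→9→6→4→2, push 2): res(12,10)=8
after path 4 (0→10→12→2, push 2): res(12,10)=10
after path 5 (0→11→5→2, push 11): res(12,10)=10

Residual capacity of (12,10): 10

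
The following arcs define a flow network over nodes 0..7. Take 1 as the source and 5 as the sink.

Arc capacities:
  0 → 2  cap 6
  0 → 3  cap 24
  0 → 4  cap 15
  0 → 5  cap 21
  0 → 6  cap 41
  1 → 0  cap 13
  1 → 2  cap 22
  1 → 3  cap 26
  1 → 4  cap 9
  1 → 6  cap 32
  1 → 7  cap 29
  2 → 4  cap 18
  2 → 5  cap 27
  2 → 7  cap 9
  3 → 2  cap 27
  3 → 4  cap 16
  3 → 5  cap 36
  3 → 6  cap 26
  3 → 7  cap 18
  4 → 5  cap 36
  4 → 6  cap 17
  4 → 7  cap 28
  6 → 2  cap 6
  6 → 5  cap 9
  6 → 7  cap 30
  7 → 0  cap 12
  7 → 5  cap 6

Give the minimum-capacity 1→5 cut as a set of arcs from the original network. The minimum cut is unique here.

Min-cut arcs: {(1,0), (1,2), (1,3), (1,4), (6,2), (6,5), (7,0), (7,5)} (total capacity 103)

augment #1: 1→0→5 push 13
augment #2: 1→2→5 push 22
augment #3: 1→3→5 push 26
augment #4: 1→4→5 push 9
augment #5: 1→6→5 push 9
augment #6: 1→7→5 push 6
augment #7: 1→6→2→5 push 5
augment #8: 1→7→0→5 push 8
augment #9: 1→6→2→4→5 push 1
augment #10: 1→7→0→3→5 push 4
max flow = 103; residual-reachable set from 1 gives S-side
cut edges (S→T): {(1,0), (1,2), (1,3), (1,4), (6,2), (6,5), (7,0), (7,5)} total cap 103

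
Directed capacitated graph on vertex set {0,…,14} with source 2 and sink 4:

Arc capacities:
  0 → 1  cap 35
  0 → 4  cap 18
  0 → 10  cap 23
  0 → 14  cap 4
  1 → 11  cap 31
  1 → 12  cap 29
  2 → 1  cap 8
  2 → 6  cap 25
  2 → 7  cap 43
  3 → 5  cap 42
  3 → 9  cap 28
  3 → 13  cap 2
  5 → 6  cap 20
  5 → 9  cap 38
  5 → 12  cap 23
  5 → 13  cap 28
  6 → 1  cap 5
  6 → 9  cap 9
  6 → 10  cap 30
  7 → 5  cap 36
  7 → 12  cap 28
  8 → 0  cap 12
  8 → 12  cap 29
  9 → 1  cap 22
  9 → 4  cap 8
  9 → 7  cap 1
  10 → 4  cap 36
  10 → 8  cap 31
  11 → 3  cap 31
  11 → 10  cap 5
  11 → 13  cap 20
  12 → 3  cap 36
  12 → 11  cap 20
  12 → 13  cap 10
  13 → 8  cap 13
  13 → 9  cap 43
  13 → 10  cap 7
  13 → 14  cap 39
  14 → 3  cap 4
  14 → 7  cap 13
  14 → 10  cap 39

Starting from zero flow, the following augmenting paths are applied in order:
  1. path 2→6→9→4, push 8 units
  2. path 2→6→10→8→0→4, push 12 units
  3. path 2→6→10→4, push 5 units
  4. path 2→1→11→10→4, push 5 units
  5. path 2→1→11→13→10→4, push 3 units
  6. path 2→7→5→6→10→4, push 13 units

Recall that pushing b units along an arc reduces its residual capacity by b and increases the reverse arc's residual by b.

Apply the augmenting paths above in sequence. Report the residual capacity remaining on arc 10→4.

after path 1 (2→6→9→4, push 8): res(10,4)=36
after path 2 (2→6→10→8→0→4, push 12): res(10,4)=36
after path 3 (2→6→10→4, push 5): res(10,4)=31
after path 4 (2→1→11→10→4, push 5): res(10,4)=26
after path 5 (2→1→11→13→10→4, push 3): res(10,4)=23
after path 6 (2→7→5→6→10→4, push 13): res(10,4)=10

Residual capacity of (10,4): 10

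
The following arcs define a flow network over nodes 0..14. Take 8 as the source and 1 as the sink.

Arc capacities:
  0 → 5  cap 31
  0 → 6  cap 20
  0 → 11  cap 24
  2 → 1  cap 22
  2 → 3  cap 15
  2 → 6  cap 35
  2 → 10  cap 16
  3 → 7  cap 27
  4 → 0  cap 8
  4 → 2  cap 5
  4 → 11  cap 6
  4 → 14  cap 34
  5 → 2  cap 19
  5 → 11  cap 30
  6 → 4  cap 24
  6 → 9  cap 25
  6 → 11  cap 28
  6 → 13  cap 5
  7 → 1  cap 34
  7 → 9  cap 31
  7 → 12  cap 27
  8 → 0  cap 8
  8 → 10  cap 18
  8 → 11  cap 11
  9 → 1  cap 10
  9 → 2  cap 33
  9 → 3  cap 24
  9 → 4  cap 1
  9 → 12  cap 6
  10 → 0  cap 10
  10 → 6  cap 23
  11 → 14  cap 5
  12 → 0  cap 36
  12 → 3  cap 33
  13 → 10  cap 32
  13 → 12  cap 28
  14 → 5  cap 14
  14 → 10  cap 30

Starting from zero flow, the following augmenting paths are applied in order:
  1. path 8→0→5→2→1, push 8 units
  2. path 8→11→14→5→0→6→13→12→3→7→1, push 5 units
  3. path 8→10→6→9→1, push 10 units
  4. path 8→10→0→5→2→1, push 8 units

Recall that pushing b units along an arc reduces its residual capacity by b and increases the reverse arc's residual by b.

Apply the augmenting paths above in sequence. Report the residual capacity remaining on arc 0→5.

after path 1 (8→0→5→2→1, push 8): res(0,5)=23
after path 2 (8→11→14→5→0→6→13→12→3→7→1, push 5): res(0,5)=28
after path 3 (8→10→6→9→1, push 10): res(0,5)=28
after path 4 (8→10→0→5→2→1, push 8): res(0,5)=20

Residual capacity of (0,5): 20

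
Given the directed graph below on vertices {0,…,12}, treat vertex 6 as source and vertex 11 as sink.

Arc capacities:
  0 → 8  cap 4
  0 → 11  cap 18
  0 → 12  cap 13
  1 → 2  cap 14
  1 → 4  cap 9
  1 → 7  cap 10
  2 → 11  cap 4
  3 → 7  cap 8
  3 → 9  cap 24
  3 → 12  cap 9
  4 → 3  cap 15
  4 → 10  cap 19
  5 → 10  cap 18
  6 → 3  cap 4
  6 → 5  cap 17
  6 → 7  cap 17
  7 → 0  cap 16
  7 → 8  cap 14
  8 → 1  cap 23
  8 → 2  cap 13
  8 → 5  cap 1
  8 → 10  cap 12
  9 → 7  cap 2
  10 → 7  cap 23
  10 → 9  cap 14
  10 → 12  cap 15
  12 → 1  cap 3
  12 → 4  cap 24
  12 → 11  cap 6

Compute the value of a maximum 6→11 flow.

Maximum flow value: 26

augment #1: 6→3→12→11 bottleneck 4, total now 4
augment #2: 6→7→0→11 bottleneck 16, total now 20
augment #3: 6→5→10→12→11 bottleneck 2, total now 22
augment #4: 6→7→8→2→11 bottleneck 1, total now 23
augment #5: 6→5→10→7→8→2→11 bottleneck 3, total now 26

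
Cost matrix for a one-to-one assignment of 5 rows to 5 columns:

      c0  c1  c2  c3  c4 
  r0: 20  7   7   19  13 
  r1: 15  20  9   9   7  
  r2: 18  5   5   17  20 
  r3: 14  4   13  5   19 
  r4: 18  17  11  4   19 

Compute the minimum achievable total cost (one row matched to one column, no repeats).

one of 2 optimal assignments: row0→col1 (cost 7), row1→col4 (cost 7), row2→col2 (cost 5), row3→col0 (cost 14), row4→col3 (cost 4)
total = 7 + 7 + 5 + 14 + 4 = 37

Minimum assignment cost: 37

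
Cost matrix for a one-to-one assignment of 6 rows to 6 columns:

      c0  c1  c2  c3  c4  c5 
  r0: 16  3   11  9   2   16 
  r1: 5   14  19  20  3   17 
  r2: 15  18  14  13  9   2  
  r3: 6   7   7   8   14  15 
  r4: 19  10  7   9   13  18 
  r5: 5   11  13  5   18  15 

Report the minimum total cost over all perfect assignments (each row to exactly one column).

optimal assignment: row0→col1 (cost 3), row1→col4 (cost 3), row2→col5 (cost 2), row3→col0 (cost 6), row4→col2 (cost 7), row5→col3 (cost 5)
total = 3 + 3 + 2 + 6 + 7 + 5 = 26

Minimum assignment cost: 26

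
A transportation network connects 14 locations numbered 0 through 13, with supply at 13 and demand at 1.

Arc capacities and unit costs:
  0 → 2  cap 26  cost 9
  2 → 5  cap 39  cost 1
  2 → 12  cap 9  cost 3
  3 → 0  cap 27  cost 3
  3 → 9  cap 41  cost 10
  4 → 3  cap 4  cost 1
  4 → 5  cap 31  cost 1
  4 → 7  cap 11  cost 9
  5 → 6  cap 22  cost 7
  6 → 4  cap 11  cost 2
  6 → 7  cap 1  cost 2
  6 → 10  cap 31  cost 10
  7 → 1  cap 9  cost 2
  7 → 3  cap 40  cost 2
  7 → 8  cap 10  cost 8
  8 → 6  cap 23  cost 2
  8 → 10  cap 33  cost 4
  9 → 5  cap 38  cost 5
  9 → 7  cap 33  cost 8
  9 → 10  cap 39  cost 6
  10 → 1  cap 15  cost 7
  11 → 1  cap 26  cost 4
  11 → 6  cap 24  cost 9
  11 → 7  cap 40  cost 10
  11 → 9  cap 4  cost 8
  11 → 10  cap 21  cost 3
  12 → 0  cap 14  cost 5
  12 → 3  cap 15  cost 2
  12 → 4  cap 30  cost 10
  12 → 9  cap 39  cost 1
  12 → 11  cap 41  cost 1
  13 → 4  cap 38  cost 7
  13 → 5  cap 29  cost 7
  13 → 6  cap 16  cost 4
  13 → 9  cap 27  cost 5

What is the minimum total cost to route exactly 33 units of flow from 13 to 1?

Minimum cost for 33 units: 683

shortest-cost path #1: 13→6→7→1 push 1 @ unit cost 8 (adds 8)
shortest-cost path #2: 13→9→7→1 push 8 @ unit cost 15 (adds 120)
shortest-cost path #3: 13→9→10→1 push 15 @ unit cost 18 (adds 270)
shortest-cost path #4: 13→6→4→3→0→2→12→11→1 push 4 @ unit cost 27 (adds 108)
shortest-cost path #5: 13→9→7→3→0→2→12→11→1 push 4 @ unit cost 35 (adds 140)
shortest-cost path #6: 13→6→4→7→3→0→2→12→11→1 push 1 @ unit cost 37 (adds 37)
total cost = 683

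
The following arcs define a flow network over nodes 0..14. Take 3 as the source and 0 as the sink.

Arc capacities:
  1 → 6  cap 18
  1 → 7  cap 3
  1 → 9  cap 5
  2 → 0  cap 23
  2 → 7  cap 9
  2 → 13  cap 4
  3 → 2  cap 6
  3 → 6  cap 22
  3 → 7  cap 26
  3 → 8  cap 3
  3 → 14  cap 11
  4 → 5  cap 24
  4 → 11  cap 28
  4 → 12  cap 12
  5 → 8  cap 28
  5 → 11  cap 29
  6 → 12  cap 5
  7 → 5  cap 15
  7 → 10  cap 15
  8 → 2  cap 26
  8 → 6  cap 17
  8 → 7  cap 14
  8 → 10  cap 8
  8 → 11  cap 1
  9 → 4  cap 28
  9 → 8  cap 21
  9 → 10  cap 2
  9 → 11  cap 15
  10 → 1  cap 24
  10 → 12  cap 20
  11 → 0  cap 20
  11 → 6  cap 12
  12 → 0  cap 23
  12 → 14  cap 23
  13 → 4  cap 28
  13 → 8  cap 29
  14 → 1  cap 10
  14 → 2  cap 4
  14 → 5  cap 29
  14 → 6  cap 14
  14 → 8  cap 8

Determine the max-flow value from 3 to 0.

Maximum flow value: 51

augment #1: 3→2→0 bottleneck 6, total now 6
augment #2: 3→6→12→0 bottleneck 5, total now 11
augment #3: 3→8→2→0 bottleneck 3, total now 14
augment #4: 3→14→2→0 bottleneck 4, total now 18
augment #5: 3→7→5→11→0 bottleneck 15, total now 33
augment #6: 3→7→10→12→0 bottleneck 11, total now 44
augment #7: 3→14→5→11→0 bottleneck 5, total now 49
augment #8: 3→14→8→2→0 bottleneck 2, total now 51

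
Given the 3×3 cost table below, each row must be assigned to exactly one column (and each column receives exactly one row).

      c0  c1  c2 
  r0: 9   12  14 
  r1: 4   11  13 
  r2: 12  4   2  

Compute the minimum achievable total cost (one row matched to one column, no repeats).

optimal assignment: row0→col1 (cost 12), row1→col0 (cost 4), row2→col2 (cost 2)
total = 12 + 4 + 2 = 18

Minimum assignment cost: 18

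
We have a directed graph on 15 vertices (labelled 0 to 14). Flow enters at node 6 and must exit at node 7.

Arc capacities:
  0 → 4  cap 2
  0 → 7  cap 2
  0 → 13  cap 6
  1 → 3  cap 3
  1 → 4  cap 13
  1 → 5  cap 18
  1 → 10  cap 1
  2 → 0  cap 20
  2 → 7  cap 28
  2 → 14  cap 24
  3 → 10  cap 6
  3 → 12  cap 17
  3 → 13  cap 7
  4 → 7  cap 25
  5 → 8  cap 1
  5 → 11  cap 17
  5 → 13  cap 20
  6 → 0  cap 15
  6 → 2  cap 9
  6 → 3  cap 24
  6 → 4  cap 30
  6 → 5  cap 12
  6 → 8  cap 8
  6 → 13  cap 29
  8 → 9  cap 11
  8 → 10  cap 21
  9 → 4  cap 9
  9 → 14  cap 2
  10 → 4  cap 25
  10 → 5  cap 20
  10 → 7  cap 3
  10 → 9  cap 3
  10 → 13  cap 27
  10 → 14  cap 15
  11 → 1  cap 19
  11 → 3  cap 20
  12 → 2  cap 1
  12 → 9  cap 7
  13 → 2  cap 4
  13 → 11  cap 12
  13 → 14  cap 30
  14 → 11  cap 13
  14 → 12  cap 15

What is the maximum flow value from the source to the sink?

augment #1: 6→0→7 bottleneck 2, total now 2
augment #2: 6→2→7 bottleneck 9, total now 11
augment #3: 6→4→7 bottleneck 25, total now 36
augment #4: 6→3→10→7 bottleneck 3, total now 39
augment #5: 6→13→2→7 bottleneck 4, total now 43
augment #6: 6→3→12→2→7 bottleneck 1, total now 44

Maximum flow value: 44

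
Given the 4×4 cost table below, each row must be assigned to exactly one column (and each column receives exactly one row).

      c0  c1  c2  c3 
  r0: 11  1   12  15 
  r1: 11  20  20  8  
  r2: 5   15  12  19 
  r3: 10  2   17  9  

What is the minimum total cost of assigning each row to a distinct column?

optimal assignment: row0→col2 (cost 12), row1→col3 (cost 8), row2→col0 (cost 5), row3→col1 (cost 2)
total = 12 + 8 + 5 + 2 = 27

Minimum assignment cost: 27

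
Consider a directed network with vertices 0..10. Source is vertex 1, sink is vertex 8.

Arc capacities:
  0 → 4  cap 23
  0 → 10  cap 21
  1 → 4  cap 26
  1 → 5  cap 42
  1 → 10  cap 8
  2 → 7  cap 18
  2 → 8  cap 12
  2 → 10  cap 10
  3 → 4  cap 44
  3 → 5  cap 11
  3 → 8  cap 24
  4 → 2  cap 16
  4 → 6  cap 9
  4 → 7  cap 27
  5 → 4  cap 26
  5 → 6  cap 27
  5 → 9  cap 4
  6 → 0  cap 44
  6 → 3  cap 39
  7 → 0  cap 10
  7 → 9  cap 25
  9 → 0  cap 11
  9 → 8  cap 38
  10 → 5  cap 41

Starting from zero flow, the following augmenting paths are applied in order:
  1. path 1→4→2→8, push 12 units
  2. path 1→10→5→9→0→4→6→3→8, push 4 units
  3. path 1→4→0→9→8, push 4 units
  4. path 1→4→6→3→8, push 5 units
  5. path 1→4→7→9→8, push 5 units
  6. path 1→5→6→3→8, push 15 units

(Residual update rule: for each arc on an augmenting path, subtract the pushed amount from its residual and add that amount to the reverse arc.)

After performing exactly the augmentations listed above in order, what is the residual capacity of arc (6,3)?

after path 1 (1→4→2→8, push 12): res(6,3)=39
after path 2 (1→10→5→9→0→4→6→3→8, push 4): res(6,3)=35
after path 3 (1→4→0→9→8, push 4): res(6,3)=35
after path 4 (1→4→6→3→8, push 5): res(6,3)=30
after path 5 (1→4→7→9→8, push 5): res(6,3)=30
after path 6 (1→5→6→3→8, push 15): res(6,3)=15

Residual capacity of (6,3): 15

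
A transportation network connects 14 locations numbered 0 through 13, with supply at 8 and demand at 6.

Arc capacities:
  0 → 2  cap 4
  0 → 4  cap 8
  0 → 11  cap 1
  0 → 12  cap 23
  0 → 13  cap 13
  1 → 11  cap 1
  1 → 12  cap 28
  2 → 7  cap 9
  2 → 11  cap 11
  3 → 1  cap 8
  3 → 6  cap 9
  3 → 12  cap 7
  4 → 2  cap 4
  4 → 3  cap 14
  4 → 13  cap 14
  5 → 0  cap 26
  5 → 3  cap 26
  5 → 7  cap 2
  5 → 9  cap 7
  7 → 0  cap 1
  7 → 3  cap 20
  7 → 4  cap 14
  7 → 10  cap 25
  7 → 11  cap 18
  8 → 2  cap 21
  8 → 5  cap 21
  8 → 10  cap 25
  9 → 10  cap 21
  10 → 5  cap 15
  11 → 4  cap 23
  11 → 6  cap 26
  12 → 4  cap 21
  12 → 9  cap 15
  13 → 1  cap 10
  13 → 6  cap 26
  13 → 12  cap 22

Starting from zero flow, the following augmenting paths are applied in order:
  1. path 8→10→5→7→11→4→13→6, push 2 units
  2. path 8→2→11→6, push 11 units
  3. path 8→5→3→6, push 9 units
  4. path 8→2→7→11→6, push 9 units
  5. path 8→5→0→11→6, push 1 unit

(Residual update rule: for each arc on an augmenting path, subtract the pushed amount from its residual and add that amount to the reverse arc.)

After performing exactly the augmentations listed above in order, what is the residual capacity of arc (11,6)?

Residual capacity of (11,6): 5

after path 1 (8→10→5→7→11→4→13→6, push 2): res(11,6)=26
after path 2 (8→2→11→6, push 11): res(11,6)=15
after path 3 (8→5→3→6, push 9): res(11,6)=15
after path 4 (8→2→7→11→6, push 9): res(11,6)=6
after path 5 (8→5→0→11→6, push 1): res(11,6)=5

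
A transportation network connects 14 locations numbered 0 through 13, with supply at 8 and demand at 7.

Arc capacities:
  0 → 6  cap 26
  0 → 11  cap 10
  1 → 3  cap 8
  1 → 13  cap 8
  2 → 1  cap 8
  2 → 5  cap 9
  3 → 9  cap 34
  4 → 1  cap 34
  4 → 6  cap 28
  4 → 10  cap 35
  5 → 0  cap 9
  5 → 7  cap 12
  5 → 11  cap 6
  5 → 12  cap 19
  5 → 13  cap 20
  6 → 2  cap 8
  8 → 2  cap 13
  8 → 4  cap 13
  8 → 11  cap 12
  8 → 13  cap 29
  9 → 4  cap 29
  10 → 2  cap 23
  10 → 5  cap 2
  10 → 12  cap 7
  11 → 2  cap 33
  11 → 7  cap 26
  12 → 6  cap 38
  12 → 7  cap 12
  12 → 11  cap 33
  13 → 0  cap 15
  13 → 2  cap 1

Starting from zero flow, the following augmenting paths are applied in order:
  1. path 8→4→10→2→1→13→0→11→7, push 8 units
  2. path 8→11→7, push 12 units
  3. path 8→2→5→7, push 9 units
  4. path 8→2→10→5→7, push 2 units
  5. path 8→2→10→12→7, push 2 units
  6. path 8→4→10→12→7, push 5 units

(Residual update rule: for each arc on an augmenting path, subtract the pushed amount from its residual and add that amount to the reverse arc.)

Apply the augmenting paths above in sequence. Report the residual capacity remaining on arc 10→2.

Residual capacity of (10,2): 19

after path 1 (8→4→10→2→1→13→0→11→7, push 8): res(10,2)=15
after path 2 (8→11→7, push 12): res(10,2)=15
after path 3 (8→2→5→7, push 9): res(10,2)=15
after path 4 (8→2→10→5→7, push 2): res(10,2)=17
after path 5 (8→2→10→12→7, push 2): res(10,2)=19
after path 6 (8→4→10→12→7, push 5): res(10,2)=19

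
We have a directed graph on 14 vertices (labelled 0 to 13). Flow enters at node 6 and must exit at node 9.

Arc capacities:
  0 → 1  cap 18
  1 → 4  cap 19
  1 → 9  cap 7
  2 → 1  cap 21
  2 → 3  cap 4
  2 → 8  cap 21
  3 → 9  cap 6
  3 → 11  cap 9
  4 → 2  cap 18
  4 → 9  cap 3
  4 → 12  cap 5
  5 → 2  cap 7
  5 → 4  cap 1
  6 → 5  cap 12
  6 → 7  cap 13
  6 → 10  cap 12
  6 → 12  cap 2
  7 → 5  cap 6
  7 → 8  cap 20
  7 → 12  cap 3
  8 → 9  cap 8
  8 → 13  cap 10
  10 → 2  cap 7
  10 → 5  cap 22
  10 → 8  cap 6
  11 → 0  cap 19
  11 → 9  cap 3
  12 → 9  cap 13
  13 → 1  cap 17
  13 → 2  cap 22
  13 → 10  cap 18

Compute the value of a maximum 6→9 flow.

augment #1: 6→12→9 bottleneck 2, total now 2
augment #2: 6→5→4→9 bottleneck 1, total now 3
augment #3: 6→7→8→9 bottleneck 8, total now 11
augment #4: 6→7→12→9 bottleneck 3, total now 14
augment #5: 6→5→2→1→9 bottleneck 7, total now 21
augment #6: 6→10→2→3→9 bottleneck 4, total now 25
augment #7: 6→10→2→1→4→9 bottleneck 2, total now 27
augment #8: 6→10→2→1→4→12→9 bottleneck 1, total now 28
augment #9: 6→7→8→13→1→4→12→9 bottleneck 2, total now 30
augment #10: 6→10→8→13→1→4→12→9 bottleneck 2, total now 32

Maximum flow value: 32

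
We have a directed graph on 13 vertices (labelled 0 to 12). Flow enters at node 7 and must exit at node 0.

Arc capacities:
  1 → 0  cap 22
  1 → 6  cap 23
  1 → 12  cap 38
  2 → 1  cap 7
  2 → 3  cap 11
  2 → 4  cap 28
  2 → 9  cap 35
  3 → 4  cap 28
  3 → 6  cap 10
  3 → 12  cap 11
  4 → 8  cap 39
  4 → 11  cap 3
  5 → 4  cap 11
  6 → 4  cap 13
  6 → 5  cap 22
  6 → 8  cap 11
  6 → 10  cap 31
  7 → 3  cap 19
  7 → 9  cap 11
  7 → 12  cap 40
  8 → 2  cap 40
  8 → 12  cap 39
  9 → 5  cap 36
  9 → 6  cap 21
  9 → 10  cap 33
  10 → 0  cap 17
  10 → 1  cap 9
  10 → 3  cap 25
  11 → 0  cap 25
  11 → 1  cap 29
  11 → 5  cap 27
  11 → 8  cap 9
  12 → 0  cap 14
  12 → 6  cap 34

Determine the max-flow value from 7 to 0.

Maximum flow value: 50

augment #1: 7→12→0 bottleneck 14, total now 14
augment #2: 7→9→10→0 bottleneck 11, total now 25
augment #3: 7→3→4→11→0 bottleneck 3, total now 28
augment #4: 7→3→6→10→0 bottleneck 6, total now 34
augment #5: 7→3→6→10→1→0 bottleneck 4, total now 38
augment #6: 7→12→6→10→1→0 bottleneck 5, total now 43
augment #7: 7→3→4→8→2→1→0 bottleneck 6, total now 49
augment #8: 7→12→6→8→2→1→0 bottleneck 1, total now 50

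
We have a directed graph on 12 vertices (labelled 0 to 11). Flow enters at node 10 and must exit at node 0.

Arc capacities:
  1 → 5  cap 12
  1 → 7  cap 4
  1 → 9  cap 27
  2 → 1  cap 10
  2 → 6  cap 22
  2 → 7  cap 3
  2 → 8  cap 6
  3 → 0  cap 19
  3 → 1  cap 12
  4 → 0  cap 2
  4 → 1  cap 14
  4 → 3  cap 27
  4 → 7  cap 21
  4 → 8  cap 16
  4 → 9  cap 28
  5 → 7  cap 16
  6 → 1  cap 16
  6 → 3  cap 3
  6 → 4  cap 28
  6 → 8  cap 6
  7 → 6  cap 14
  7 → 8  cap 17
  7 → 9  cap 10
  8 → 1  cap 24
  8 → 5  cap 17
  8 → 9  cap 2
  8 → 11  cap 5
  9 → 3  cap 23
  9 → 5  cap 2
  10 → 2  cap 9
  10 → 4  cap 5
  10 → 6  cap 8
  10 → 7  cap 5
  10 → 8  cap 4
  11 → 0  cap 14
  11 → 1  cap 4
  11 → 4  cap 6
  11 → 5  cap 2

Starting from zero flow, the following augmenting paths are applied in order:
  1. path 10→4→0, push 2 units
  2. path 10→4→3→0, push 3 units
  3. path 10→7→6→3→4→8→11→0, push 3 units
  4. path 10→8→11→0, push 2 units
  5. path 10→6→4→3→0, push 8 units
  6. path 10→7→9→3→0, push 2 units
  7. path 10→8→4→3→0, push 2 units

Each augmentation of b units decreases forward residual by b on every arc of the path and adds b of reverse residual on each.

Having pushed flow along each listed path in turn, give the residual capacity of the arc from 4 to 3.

Residual capacity of (4,3): 17

after path 1 (10→4→0, push 2): res(4,3)=27
after path 2 (10→4→3→0, push 3): res(4,3)=24
after path 3 (10→7→6→3→4→8→11→0, push 3): res(4,3)=27
after path 4 (10→8→11→0, push 2): res(4,3)=27
after path 5 (10→6→4→3→0, push 8): res(4,3)=19
after path 6 (10→7→9→3→0, push 2): res(4,3)=19
after path 7 (10→8→4→3→0, push 2): res(4,3)=17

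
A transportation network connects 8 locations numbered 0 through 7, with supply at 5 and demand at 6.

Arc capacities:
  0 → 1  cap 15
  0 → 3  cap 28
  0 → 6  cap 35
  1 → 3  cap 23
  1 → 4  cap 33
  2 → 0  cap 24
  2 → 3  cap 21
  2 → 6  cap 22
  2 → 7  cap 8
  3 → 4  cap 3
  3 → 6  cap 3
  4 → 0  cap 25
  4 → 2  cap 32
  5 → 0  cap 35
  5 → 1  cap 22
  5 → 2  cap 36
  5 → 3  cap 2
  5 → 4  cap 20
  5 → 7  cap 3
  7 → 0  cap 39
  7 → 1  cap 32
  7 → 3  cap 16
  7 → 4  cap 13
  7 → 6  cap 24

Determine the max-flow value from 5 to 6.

augment #1: 5→0→6 bottleneck 35, total now 35
augment #2: 5→2→6 bottleneck 22, total now 57
augment #3: 5→3→6 bottleneck 2, total now 59
augment #4: 5→7→6 bottleneck 3, total now 62
augment #5: 5→1→3→6 bottleneck 1, total now 63
augment #6: 5→2→7→6 bottleneck 8, total now 71

Maximum flow value: 71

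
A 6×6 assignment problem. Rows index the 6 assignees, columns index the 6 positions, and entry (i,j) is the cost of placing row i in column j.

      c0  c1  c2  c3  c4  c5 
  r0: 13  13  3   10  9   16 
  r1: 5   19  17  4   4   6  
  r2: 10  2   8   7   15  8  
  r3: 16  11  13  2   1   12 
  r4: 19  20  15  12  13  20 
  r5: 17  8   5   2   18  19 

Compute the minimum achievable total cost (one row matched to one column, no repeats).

Minimum assignment cost: 33

one of 2 optimal assignments: row0→col2 (cost 3), row1→col0 (cost 5), row2→col1 (cost 2), row3→col4 (cost 1), row4→col5 (cost 20), row5→col3 (cost 2)
total = 3 + 5 + 2 + 1 + 20 + 2 = 33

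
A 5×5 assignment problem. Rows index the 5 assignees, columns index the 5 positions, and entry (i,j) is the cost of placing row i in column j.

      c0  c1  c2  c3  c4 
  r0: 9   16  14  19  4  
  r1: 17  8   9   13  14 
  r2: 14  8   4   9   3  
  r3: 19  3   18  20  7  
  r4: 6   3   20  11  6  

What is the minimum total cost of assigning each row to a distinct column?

optimal assignment: row0→col4 (cost 4), row1→col3 (cost 13), row2→col2 (cost 4), row3→col1 (cost 3), row4→col0 (cost 6)
total = 4 + 13 + 4 + 3 + 6 = 30

Minimum assignment cost: 30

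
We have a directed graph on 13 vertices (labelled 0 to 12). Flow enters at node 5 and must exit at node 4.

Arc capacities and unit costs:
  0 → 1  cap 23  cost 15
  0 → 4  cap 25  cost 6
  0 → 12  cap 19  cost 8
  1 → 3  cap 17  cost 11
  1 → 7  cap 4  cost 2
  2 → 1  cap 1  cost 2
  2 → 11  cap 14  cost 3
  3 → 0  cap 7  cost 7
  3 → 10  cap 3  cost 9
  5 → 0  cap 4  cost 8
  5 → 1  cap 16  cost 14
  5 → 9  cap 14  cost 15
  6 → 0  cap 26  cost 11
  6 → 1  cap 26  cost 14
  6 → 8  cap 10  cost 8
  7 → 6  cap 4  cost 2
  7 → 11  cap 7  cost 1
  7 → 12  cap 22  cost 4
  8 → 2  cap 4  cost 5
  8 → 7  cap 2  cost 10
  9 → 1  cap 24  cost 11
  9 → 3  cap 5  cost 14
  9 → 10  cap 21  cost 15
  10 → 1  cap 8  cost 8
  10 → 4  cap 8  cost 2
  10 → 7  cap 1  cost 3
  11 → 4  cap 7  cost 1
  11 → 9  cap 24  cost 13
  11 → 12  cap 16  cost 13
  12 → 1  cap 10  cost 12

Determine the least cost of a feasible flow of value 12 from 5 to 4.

Minimum cost for 12 units: 256

shortest-cost path #1: 5→0→4 push 4 @ unit cost 14 (adds 56)
shortest-cost path #2: 5→1→7→11→4 push 4 @ unit cost 18 (adds 72)
shortest-cost path #3: 5→9→10→4 push 4 @ unit cost 32 (adds 128)
total cost = 256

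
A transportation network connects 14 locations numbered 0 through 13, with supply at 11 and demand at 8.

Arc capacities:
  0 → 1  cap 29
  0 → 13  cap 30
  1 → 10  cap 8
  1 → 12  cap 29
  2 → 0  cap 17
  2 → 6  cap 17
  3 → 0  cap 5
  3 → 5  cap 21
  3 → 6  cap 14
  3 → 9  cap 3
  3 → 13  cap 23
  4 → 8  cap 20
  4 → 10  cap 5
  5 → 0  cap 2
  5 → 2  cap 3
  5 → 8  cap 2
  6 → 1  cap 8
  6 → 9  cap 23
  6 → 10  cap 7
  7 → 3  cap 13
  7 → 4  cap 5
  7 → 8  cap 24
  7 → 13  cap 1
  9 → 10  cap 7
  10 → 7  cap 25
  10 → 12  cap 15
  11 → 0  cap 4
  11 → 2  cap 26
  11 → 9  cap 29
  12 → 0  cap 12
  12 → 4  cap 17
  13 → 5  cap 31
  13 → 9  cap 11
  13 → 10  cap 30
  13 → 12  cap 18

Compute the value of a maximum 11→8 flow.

Maximum flow value: 37

augment #1: 11→0→13→5→8 bottleneck 2, total now 2
augment #2: 11→9→10→7→8 bottleneck 7, total now 9
augment #3: 11→0→1→10→7→8 bottleneck 2, total now 11
augment #4: 11→2→6→10→7→8 bottleneck 7, total now 18
augment #5: 11→2→0→1→10→7→8 bottleneck 6, total now 24
augment #6: 11→2→0→1→12→4→8 bottleneck 11, total now 35
augment #7: 11→2→6→1→12→4→8 bottleneck 2, total now 37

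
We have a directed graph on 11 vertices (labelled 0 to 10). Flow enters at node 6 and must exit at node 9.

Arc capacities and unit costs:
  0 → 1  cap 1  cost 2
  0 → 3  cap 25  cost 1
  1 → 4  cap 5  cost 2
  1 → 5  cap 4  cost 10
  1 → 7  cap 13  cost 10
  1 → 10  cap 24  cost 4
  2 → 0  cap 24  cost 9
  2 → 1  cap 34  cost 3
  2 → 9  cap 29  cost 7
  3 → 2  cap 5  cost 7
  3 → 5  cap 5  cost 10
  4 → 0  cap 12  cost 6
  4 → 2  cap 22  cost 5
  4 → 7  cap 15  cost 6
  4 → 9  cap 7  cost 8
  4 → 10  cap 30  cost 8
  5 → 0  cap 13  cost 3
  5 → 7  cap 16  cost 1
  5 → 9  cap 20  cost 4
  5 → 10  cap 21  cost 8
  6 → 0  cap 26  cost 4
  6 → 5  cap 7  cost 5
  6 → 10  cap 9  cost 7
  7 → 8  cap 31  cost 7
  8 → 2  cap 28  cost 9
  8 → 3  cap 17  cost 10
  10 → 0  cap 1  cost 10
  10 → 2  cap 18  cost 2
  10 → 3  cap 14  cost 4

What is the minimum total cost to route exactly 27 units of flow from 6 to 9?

Minimum cost for 27 units: 413

shortest-cost path #1: 6→5→9 push 7 @ unit cost 9 (adds 63)
shortest-cost path #2: 6→10→2→9 push 9 @ unit cost 16 (adds 144)
shortest-cost path #3: 6→0→1→4→9 push 1 @ unit cost 16 (adds 16)
shortest-cost path #4: 6→0→3→5→9 push 5 @ unit cost 19 (adds 95)
shortest-cost path #5: 6→0→3→2→9 push 5 @ unit cost 19 (adds 95)
total cost = 413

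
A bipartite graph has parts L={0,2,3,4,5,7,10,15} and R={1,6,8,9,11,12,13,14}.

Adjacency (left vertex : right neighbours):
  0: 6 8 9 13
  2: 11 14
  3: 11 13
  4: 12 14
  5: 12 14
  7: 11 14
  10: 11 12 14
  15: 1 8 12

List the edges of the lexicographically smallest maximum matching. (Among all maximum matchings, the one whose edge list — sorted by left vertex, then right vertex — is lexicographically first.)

|M| = 6 (so the lex-smallest maximum matching has 6 edges)
process left vertices in ascending order; for each, take the smallest-labelled available neighbour that still permits 6 edges overall, or leave it unmatched if none does
lex-smallest matching: {0-6, 2-11, 3-13, 4-12, 5-14, 15-1}

Lex-smallest maximum matching: {(0,6), (2,11), (3,13), (4,12), (5,14), (15,1)}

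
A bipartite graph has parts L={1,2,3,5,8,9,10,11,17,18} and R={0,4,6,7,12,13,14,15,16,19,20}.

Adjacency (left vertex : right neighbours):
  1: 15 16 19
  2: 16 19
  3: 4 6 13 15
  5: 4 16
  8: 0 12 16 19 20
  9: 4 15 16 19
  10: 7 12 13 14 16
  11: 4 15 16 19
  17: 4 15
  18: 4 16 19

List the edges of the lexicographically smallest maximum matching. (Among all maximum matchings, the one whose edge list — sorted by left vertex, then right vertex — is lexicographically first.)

Lex-smallest maximum matching: {(1,15), (2,16), (3,6), (5,4), (8,0), (9,19), (10,7)}

|M| = 7 (so the lex-smallest maximum matching has 7 edges)
process left vertices in ascending order; for each, take the smallest-labelled available neighbour that still permits 7 edges overall, or leave it unmatched if none does
lex-smallest matching: {1-15, 2-16, 3-6, 5-4, 8-0, 9-19, 10-7}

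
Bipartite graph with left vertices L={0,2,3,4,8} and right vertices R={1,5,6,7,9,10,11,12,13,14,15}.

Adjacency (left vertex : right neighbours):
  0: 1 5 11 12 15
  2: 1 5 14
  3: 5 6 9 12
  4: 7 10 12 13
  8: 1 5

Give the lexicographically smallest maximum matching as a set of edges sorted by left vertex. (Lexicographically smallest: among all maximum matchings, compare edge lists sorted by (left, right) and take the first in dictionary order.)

Lex-smallest maximum matching: {(0,1), (2,14), (3,6), (4,7), (8,5)}

|M| = 5 (so the lex-smallest maximum matching has 5 edges)
process left vertices in ascending order; for each, take the smallest-labelled available neighbour that still permits 5 edges overall, or leave it unmatched if none does
lex-smallest matching: {0-1, 2-14, 3-6, 4-7, 8-5}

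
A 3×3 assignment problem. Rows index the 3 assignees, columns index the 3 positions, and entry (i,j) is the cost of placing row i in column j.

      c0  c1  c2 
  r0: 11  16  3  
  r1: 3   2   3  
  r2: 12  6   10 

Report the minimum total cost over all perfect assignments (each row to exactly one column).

optimal assignment: row0→col2 (cost 3), row1→col0 (cost 3), row2→col1 (cost 6)
total = 3 + 3 + 6 = 12

Minimum assignment cost: 12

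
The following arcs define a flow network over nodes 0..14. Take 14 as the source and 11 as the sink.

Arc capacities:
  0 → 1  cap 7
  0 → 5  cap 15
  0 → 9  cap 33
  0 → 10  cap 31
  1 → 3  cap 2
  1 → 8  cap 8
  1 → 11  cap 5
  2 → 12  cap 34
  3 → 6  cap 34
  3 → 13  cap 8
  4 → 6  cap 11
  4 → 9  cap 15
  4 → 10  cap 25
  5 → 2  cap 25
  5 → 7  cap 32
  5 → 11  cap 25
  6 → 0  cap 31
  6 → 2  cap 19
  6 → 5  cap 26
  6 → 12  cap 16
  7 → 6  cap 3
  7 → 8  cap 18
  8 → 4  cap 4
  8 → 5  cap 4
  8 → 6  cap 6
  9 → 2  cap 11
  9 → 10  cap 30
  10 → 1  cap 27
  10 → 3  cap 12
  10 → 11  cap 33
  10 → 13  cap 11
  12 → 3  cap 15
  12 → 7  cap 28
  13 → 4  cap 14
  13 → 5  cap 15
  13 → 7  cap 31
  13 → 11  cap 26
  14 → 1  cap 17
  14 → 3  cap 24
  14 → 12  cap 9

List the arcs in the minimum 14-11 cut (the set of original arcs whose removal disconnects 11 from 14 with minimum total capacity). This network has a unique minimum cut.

Min-cut arcs: {(1,3), (1,8), (1,11), (14,3), (14,12)} (total capacity 48)

augment #1: 14→1→11 push 5
augment #2: 14→3→13→11 push 8
augment #3: 14→1→8→5→11 push 4
augment #4: 14→3→6→5→11 push 16
augment #5: 14→1→3→6→5→11 push 2
augment #6: 14→1→8→4→10→11 push 4
augment #7: 14→12→3→6→5→11 push 3
augment #8: 14→12→3→6→0→10→11 push 6
max flow = 48; residual-reachable set from 14 gives S-side
cut edges (S→T): {(1,3), (1,8), (1,11), (14,3), (14,12)} total cap 48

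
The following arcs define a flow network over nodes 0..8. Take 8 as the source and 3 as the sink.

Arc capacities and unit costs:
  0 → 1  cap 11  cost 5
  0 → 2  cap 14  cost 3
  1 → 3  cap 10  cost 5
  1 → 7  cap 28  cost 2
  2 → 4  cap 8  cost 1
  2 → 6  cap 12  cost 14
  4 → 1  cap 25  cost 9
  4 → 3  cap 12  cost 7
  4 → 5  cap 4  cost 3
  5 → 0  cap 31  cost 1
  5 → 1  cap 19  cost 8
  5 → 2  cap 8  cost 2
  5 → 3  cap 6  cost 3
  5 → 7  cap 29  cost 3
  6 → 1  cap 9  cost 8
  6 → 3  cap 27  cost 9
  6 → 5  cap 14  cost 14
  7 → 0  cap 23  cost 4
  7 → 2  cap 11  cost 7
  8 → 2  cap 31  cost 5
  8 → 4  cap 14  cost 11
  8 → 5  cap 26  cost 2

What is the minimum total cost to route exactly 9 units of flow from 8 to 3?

shortest-cost path #1: 8→5→3 push 6 @ unit cost 5 (adds 30)
shortest-cost path #2: 8→5→2→4→3 push 3 @ unit cost 12 (adds 36)
total cost = 66

Minimum cost for 9 units: 66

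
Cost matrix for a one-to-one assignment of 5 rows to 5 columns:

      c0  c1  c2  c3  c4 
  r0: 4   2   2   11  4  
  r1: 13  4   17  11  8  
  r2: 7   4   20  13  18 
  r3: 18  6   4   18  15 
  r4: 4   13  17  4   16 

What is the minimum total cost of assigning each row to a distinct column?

optimal assignment: row0→col4 (cost 4), row1→col1 (cost 4), row2→col0 (cost 7), row3→col2 (cost 4), row4→col3 (cost 4)
total = 4 + 4 + 7 + 4 + 4 = 23

Minimum assignment cost: 23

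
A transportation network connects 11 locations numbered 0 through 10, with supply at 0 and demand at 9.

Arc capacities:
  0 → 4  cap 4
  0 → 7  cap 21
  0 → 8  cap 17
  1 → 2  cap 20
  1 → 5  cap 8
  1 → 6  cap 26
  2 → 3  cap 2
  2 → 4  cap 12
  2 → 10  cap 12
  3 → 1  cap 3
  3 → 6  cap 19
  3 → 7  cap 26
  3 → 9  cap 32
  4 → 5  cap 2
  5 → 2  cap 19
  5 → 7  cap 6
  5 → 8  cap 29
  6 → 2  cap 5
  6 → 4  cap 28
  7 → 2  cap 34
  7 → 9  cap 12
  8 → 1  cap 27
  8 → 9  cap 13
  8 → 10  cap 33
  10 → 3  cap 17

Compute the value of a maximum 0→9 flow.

Maximum flow value: 40

augment #1: 0→7→9 bottleneck 12, total now 12
augment #2: 0→8→9 bottleneck 13, total now 25
augment #3: 0→7→2→3→9 bottleneck 2, total now 27
augment #4: 0→8→10→3→9 bottleneck 4, total now 31
augment #5: 0→7→2→10→3→9 bottleneck 7, total now 38
augment #6: 0→4→5→2→10→3→9 bottleneck 2, total now 40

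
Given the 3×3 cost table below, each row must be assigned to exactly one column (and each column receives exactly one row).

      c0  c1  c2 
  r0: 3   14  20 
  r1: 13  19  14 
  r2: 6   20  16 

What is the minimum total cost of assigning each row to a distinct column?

optimal assignment: row0→col1 (cost 14), row1→col2 (cost 14), row2→col0 (cost 6)
total = 14 + 14 + 6 = 34

Minimum assignment cost: 34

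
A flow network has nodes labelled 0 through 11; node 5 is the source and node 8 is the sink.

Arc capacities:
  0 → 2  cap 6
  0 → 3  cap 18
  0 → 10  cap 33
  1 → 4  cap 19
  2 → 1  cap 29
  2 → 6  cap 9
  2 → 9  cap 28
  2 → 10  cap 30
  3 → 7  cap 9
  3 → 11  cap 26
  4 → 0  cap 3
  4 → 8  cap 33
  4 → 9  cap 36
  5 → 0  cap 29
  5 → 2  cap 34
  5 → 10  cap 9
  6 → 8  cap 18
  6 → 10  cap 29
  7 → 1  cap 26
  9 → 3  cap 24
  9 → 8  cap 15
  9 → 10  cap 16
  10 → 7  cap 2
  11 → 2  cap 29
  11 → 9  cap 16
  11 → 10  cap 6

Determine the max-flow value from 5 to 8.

augment #1: 5→2→6→8 bottleneck 9, total now 9
augment #2: 5→2→9→8 bottleneck 15, total now 24
augment #3: 5→2→1→4→8 bottleneck 10, total now 34
augment #4: 5→0→2→1→4→8 bottleneck 6, total now 40
augment #5: 5→10→7→1→4→8 bottleneck 2, total now 42
augment #6: 5→0→3→7→1→4→8 bottleneck 1, total now 43

Maximum flow value: 43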